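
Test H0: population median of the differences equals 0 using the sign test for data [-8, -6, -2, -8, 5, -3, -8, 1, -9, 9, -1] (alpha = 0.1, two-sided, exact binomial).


Step 1: Discard zero differences. Original n = 11; n_eff = number of nonzero differences = 11.
Nonzero differences (with sign): -8, -6, -2, -8, +5, -3, -8, +1, -9, +9, -1
Step 2: Count signs: positive = 3, negative = 8.
Step 3: Under H0: P(positive) = 0.5, so the number of positives S ~ Bin(11, 0.5).
Step 4: Two-sided exact p-value = sum of Bin(11,0.5) probabilities at or below the observed probability = 0.226562.
Step 5: alpha = 0.1. fail to reject H0.

n_eff = 11, pos = 3, neg = 8, p = 0.226562, fail to reject H0.


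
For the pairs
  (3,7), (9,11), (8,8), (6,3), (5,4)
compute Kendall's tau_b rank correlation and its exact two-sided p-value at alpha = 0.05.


Step 1: Enumerate the 10 unordered pairs (i,j) with i<j and classify each by sign(x_j-x_i) * sign(y_j-y_i).
  (1,2):dx=+6,dy=+4->C; (1,3):dx=+5,dy=+1->C; (1,4):dx=+3,dy=-4->D; (1,5):dx=+2,dy=-3->D
  (2,3):dx=-1,dy=-3->C; (2,4):dx=-3,dy=-8->C; (2,5):dx=-4,dy=-7->C; (3,4):dx=-2,dy=-5->C
  (3,5):dx=-3,dy=-4->C; (4,5):dx=-1,dy=+1->D
Step 2: C = 7, D = 3, total pairs = 10.
Step 3: tau = (C - D)/(n(n-1)/2) = (7 - 3)/10 = 0.400000.
Step 4: Exact two-sided p-value (enumerate n! = 120 permutations of y under H0): p = 0.483333.
Step 5: alpha = 0.05. fail to reject H0.

tau_b = 0.4000 (C=7, D=3), p = 0.483333, fail to reject H0.


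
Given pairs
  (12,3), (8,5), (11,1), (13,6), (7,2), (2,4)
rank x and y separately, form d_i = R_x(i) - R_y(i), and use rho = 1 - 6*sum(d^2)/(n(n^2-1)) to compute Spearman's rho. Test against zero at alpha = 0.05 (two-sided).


Step 1: Rank x and y separately (midranks; no ties here).
rank(x): 12->5, 8->3, 11->4, 13->6, 7->2, 2->1
rank(y): 3->3, 5->5, 1->1, 6->6, 2->2, 4->4
Step 2: d_i = R_x(i) - R_y(i); compute d_i^2.
  (5-3)^2=4, (3-5)^2=4, (4-1)^2=9, (6-6)^2=0, (2-2)^2=0, (1-4)^2=9
sum(d^2) = 26.
Step 3: rho = 1 - 6*26 / (6*(6^2 - 1)) = 1 - 156/210 = 0.257143.
Step 4: Under H0, t = rho * sqrt((n-2)/(1-rho^2)) = 0.5322 ~ t(4).
Step 5: Two-sided p-value from the t-distribution with 4 df = 0.622787.
Step 6: alpha = 0.05. fail to reject H0.

rho = 0.2571, p = 0.622787, fail to reject H0 at alpha = 0.05.


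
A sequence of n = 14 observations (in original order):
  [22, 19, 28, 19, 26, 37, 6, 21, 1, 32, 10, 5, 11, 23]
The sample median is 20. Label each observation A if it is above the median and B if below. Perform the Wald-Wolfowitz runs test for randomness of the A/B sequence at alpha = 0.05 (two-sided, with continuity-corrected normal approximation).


Step 1: Compute median = 20; label A = above, B = below.
Labels in order: ABABAABABABBBA  (n_A = 7, n_B = 7)
Step 2: Count runs R = 11.
Step 3: Under H0 (random ordering), E[R] = 2*n_A*n_B/(n_A+n_B) + 1 = 2*7*7/14 + 1 = 8.0000.
        Var[R] = 2*n_A*n_B*(2*n_A*n_B - n_A - n_B) / ((n_A+n_B)^2 * (n_A+n_B-1)) = 8232/2548 = 3.2308.
        SD[R] = 1.7974.
Step 4: Continuity-corrected z = (R - 0.5 - E[R]) / SD[R] = (11 - 0.5 - 8.0000) / 1.7974 = 1.3909.
Step 5: Two-sided p-value via normal approximation = 2*(1 - Phi(|z|)) = 0.164264.
Step 6: alpha = 0.05. fail to reject H0.

R = 11, z = 1.3909, p = 0.164264, fail to reject H0.


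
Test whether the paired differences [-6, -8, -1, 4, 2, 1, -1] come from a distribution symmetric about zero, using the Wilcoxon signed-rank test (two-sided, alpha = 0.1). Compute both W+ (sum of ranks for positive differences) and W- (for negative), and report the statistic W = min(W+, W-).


Step 1: Drop any zero differences (none here) and take |d_i|.
|d| = [6, 8, 1, 4, 2, 1, 1]
Step 2: Midrank |d_i| (ties get averaged ranks).
ranks: |6|->6, |8|->7, |1|->2, |4|->5, |2|->4, |1|->2, |1|->2
Step 3: Attach original signs; sum ranks with positive sign and with negative sign.
W+ = 5 + 4 + 2 = 11
W- = 6 + 7 + 2 + 2 = 17
(Check: W+ + W- = 28 should equal n(n+1)/2 = 28.)
Step 4: Test statistic W = min(W+, W-) = 11.
Step 5: Ties in |d|, so use the tie-corrected normal approximation.
        E[W] = n(n+1)/4 = 7*8/4 = 14.
        Tie groups: |d|=1 (t=3); sum(t^3 - t) = 24.
        Var[W] = n(n+1)(2n+1)/24 - sum(t^3-t)/48 = 840/24 - 24/48 = 34.5.
        z = (W - E[W]) / sqrt(Var[W]) = (11 - 14) / 5.8737 = -0.5108.
        Two-sided p = 2*Phi(z) = 0.609523.
Step 6: alpha = 0.1. fail to reject H0.

W+ = 11, W- = 17, W = min = 11, p = 0.609523, fail to reject H0.


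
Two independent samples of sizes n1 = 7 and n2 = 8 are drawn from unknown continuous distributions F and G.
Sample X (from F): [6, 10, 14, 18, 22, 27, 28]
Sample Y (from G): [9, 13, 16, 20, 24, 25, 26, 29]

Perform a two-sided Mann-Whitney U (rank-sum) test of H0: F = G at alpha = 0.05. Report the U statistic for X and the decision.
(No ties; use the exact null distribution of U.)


Step 1: Combine and sort all 15 observations; assign midranks.
sorted (value, group): (6,X), (9,Y), (10,X), (13,Y), (14,X), (16,Y), (18,X), (20,Y), (22,X), (24,Y), (25,Y), (26,Y), (27,X), (28,X), (29,Y)
ranks: 6->1, 9->2, 10->3, 13->4, 14->5, 16->6, 18->7, 20->8, 22->9, 24->10, 25->11, 26->12, 27->13, 28->14, 29->15
Step 2: Rank sum for X: R1 = 1 + 3 + 5 + 7 + 9 + 13 + 14 = 52.
Step 3: U_X = R1 - n1(n1+1)/2 = 52 - 7*8/2 = 52 - 28 = 24.
       U_Y = n1*n2 - U_X = 56 - 24 = 32.
Step 4: No ties, so the exact null distribution of U (based on enumerating the C(15,7) = 6435 equally likely rank assignments) gives the two-sided p-value.
Step 5: p-value = 0.694328; compare to alpha = 0.05. fail to reject H0.

U_X = 24, p = 0.694328, fail to reject H0 at alpha = 0.05.


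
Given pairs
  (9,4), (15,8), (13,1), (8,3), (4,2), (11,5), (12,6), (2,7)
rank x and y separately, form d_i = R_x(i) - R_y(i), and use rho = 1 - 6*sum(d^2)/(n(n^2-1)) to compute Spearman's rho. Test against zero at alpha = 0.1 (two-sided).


Step 1: Rank x and y separately (midranks; no ties here).
rank(x): 9->4, 15->8, 13->7, 8->3, 4->2, 11->5, 12->6, 2->1
rank(y): 4->4, 8->8, 1->1, 3->3, 2->2, 5->5, 6->6, 7->7
Step 2: d_i = R_x(i) - R_y(i); compute d_i^2.
  (4-4)^2=0, (8-8)^2=0, (7-1)^2=36, (3-3)^2=0, (2-2)^2=0, (5-5)^2=0, (6-6)^2=0, (1-7)^2=36
sum(d^2) = 72.
Step 3: rho = 1 - 6*72 / (8*(8^2 - 1)) = 1 - 432/504 = 0.142857.
Step 4: Under H0, t = rho * sqrt((n-2)/(1-rho^2)) = 0.3536 ~ t(6).
Step 5: Two-sided p-value from the t-distribution with 6 df = 0.735765.
Step 6: alpha = 0.1. fail to reject H0.

rho = 0.1429, p = 0.735765, fail to reject H0 at alpha = 0.1.


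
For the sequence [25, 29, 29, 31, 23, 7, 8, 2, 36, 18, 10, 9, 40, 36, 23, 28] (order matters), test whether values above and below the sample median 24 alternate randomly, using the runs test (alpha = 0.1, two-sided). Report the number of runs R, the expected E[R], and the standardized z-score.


Step 1: Compute median = 24; label A = above, B = below.
Labels in order: AAAABBBBABBBAABA  (n_A = 8, n_B = 8)
Step 2: Count runs R = 7.
Step 3: Under H0 (random ordering), E[R] = 2*n_A*n_B/(n_A+n_B) + 1 = 2*8*8/16 + 1 = 9.0000.
        Var[R] = 2*n_A*n_B*(2*n_A*n_B - n_A - n_B) / ((n_A+n_B)^2 * (n_A+n_B-1)) = 14336/3840 = 3.7333.
        SD[R] = 1.9322.
Step 4: Continuity-corrected z = (R + 0.5 - E[R]) / SD[R] = (7 + 0.5 - 9.0000) / 1.9322 = -0.7763.
Step 5: Two-sided p-value via normal approximation = 2*(1 - Phi(|z|)) = 0.437558.
Step 6: alpha = 0.1. fail to reject H0.

R = 7, z = -0.7763, p = 0.437558, fail to reject H0.


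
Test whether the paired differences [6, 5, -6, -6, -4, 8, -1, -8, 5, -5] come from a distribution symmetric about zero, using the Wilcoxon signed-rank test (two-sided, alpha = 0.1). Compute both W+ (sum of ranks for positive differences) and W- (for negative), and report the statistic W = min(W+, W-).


Step 1: Drop any zero differences (none here) and take |d_i|.
|d| = [6, 5, 6, 6, 4, 8, 1, 8, 5, 5]
Step 2: Midrank |d_i| (ties get averaged ranks).
ranks: |6|->7, |5|->4, |6|->7, |6|->7, |4|->2, |8|->9.5, |1|->1, |8|->9.5, |5|->4, |5|->4
Step 3: Attach original signs; sum ranks with positive sign and with negative sign.
W+ = 7 + 4 + 9.5 + 4 = 24.5
W- = 7 + 7 + 2 + 1 + 9.5 + 4 = 30.5
(Check: W+ + W- = 55 should equal n(n+1)/2 = 55.)
Step 4: Test statistic W = min(W+, W-) = 24.5.
Step 5: Ties in |d|, so use the tie-corrected normal approximation.
        E[W] = n(n+1)/4 = 10*11/4 = 27.5.
        Tie groups: |d|=5 (t=3), |d|=6 (t=3), |d|=8 (t=2); sum(t^3 - t) = 54.
        Var[W] = n(n+1)(2n+1)/24 - sum(t^3-t)/48 = 2310/24 - 54/48 = 95.125.
        z = (W - E[W]) / sqrt(Var[W]) = (24.5 - 27.5) / 9.7532 = -0.3076.
        Two-sided p = 2*Phi(z) = 0.758393.
Step 6: alpha = 0.1. fail to reject H0.

W+ = 24.5, W- = 30.5, W = min = 24.5, p = 0.758393, fail to reject H0.


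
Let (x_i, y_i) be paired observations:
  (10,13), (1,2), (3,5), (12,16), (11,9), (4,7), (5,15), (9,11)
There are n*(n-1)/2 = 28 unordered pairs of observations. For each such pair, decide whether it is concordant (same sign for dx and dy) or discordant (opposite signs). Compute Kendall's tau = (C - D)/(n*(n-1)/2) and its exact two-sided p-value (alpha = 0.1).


Step 1: Enumerate the 28 unordered pairs (i,j) with i<j and classify each by sign(x_j-x_i) * sign(y_j-y_i).
  (1,2):dx=-9,dy=-11->C; (1,3):dx=-7,dy=-8->C; (1,4):dx=+2,dy=+3->C; (1,5):dx=+1,dy=-4->D
  (1,6):dx=-6,dy=-6->C; (1,7):dx=-5,dy=+2->D; (1,8):dx=-1,dy=-2->C; (2,3):dx=+2,dy=+3->C
  (2,4):dx=+11,dy=+14->C; (2,5):dx=+10,dy=+7->C; (2,6):dx=+3,dy=+5->C; (2,7):dx=+4,dy=+13->C
  (2,8):dx=+8,dy=+9->C; (3,4):dx=+9,dy=+11->C; (3,5):dx=+8,dy=+4->C; (3,6):dx=+1,dy=+2->C
  (3,7):dx=+2,dy=+10->C; (3,8):dx=+6,dy=+6->C; (4,5):dx=-1,dy=-7->C; (4,6):dx=-8,dy=-9->C
  (4,7):dx=-7,dy=-1->C; (4,8):dx=-3,dy=-5->C; (5,6):dx=-7,dy=-2->C; (5,7):dx=-6,dy=+6->D
  (5,8):dx=-2,dy=+2->D; (6,7):dx=+1,dy=+8->C; (6,8):dx=+5,dy=+4->C; (7,8):dx=+4,dy=-4->D
Step 2: C = 23, D = 5, total pairs = 28.
Step 3: tau = (C - D)/(n(n-1)/2) = (23 - 5)/28 = 0.642857.
Step 4: Exact two-sided p-value (enumerate n! = 40320 permutations of y under H0): p = 0.031151.
Step 5: alpha = 0.1. reject H0.

tau_b = 0.6429 (C=23, D=5), p = 0.031151, reject H0.


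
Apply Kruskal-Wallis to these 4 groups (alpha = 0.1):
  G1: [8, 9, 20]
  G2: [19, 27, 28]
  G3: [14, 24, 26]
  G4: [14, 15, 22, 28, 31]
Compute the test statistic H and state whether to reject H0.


Step 1: Combine all N = 14 observations and assign midranks.
sorted (value, group, rank): (8,G1,1), (9,G1,2), (14,G3,3.5), (14,G4,3.5), (15,G4,5), (19,G2,6), (20,G1,7), (22,G4,8), (24,G3,9), (26,G3,10), (27,G2,11), (28,G2,12.5), (28,G4,12.5), (31,G4,14)
Step 2: Sum ranks within each group.
R_1 = 10 (n_1 = 3)
R_2 = 29.5 (n_2 = 3)
R_3 = 22.5 (n_3 = 3)
R_4 = 43 (n_4 = 5)
Step 3: H = 12/(N(N+1)) * sum(R_i^2/n_i) - 3(N+1)
     = 12/(14*15) * (10^2/3 + 29.5^2/3 + 22.5^2/3 + 43^2/5) - 3*15
     = 0.057143 * 861.967 - 45
     = 4.255238.
Step 4: Ties present; correction factor C = 1 - 12/(14^3 - 14) = 0.995604. Corrected H = 4.255238 / 0.995604 = 4.274025.
Step 5: Under H0, H ~ chi^2(3); p-value = 0.233354.
Step 6: alpha = 0.1. fail to reject H0.

H = 4.2740, df = 3, p = 0.233354, fail to reject H0.


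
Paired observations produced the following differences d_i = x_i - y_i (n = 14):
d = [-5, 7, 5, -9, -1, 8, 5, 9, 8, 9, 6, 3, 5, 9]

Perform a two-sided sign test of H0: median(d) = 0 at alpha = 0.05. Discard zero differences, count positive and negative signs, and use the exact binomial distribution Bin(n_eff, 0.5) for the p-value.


Step 1: Discard zero differences. Original n = 14; n_eff = number of nonzero differences = 14.
Nonzero differences (with sign): -5, +7, +5, -9, -1, +8, +5, +9, +8, +9, +6, +3, +5, +9
Step 2: Count signs: positive = 11, negative = 3.
Step 3: Under H0: P(positive) = 0.5, so the number of positives S ~ Bin(14, 0.5).
Step 4: Two-sided exact p-value = sum of Bin(14,0.5) probabilities at or below the observed probability = 0.057373.
Step 5: alpha = 0.05. fail to reject H0.

n_eff = 14, pos = 11, neg = 3, p = 0.057373, fail to reject H0.


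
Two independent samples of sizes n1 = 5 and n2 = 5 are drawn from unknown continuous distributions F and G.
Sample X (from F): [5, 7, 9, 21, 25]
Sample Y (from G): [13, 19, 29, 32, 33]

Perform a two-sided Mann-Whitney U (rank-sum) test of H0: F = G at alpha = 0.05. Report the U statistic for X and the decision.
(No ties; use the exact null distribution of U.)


Step 1: Combine and sort all 10 observations; assign midranks.
sorted (value, group): (5,X), (7,X), (9,X), (13,Y), (19,Y), (21,X), (25,X), (29,Y), (32,Y), (33,Y)
ranks: 5->1, 7->2, 9->3, 13->4, 19->5, 21->6, 25->7, 29->8, 32->9, 33->10
Step 2: Rank sum for X: R1 = 1 + 2 + 3 + 6 + 7 = 19.
Step 3: U_X = R1 - n1(n1+1)/2 = 19 - 5*6/2 = 19 - 15 = 4.
       U_Y = n1*n2 - U_X = 25 - 4 = 21.
Step 4: No ties, so the exact null distribution of U (based on enumerating the C(10,5) = 252 equally likely rank assignments) gives the two-sided p-value.
Step 5: p-value = 0.095238; compare to alpha = 0.05. fail to reject H0.

U_X = 4, p = 0.095238, fail to reject H0 at alpha = 0.05.


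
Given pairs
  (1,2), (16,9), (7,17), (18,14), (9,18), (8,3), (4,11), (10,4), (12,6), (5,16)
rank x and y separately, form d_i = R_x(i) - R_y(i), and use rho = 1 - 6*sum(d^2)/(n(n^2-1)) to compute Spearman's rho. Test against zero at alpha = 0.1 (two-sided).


Step 1: Rank x and y separately (midranks; no ties here).
rank(x): 1->1, 16->9, 7->4, 18->10, 9->6, 8->5, 4->2, 10->7, 12->8, 5->3
rank(y): 2->1, 9->5, 17->9, 14->7, 18->10, 3->2, 11->6, 4->3, 6->4, 16->8
Step 2: d_i = R_x(i) - R_y(i); compute d_i^2.
  (1-1)^2=0, (9-5)^2=16, (4-9)^2=25, (10-7)^2=9, (6-10)^2=16, (5-2)^2=9, (2-6)^2=16, (7-3)^2=16, (8-4)^2=16, (3-8)^2=25
sum(d^2) = 148.
Step 3: rho = 1 - 6*148 / (10*(10^2 - 1)) = 1 - 888/990 = 0.103030.
Step 4: Under H0, t = rho * sqrt((n-2)/(1-rho^2)) = 0.2930 ~ t(8).
Step 5: Two-sided p-value from the t-distribution with 8 df = 0.776998.
Step 6: alpha = 0.1. fail to reject H0.

rho = 0.1030, p = 0.776998, fail to reject H0 at alpha = 0.1.


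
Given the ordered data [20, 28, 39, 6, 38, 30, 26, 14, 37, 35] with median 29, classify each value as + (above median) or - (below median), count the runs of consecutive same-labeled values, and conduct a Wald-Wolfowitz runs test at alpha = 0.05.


Step 1: Compute median = 29; label A = above, B = below.
Labels in order: BBABAABBAA  (n_A = 5, n_B = 5)
Step 2: Count runs R = 6.
Step 3: Under H0 (random ordering), E[R] = 2*n_A*n_B/(n_A+n_B) + 1 = 2*5*5/10 + 1 = 6.0000.
        Var[R] = 2*n_A*n_B*(2*n_A*n_B - n_A - n_B) / ((n_A+n_B)^2 * (n_A+n_B-1)) = 2000/900 = 2.2222.
        SD[R] = 1.4907.
Step 4: R = E[R], so z = 0 with no continuity correction.
Step 5: Two-sided p-value via normal approximation = 2*(1 - Phi(|z|)) = 1.000000.
Step 6: alpha = 0.05. fail to reject H0.

R = 6, z = 0.0000, p = 1.000000, fail to reject H0.


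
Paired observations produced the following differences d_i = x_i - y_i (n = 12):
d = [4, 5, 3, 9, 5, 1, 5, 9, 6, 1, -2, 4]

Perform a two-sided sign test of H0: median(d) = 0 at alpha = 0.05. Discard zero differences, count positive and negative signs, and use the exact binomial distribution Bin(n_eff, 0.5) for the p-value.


Step 1: Discard zero differences. Original n = 12; n_eff = number of nonzero differences = 12.
Nonzero differences (with sign): +4, +5, +3, +9, +5, +1, +5, +9, +6, +1, -2, +4
Step 2: Count signs: positive = 11, negative = 1.
Step 3: Under H0: P(positive) = 0.5, so the number of positives S ~ Bin(12, 0.5).
Step 4: Two-sided exact p-value = sum of Bin(12,0.5) probabilities at or below the observed probability = 0.006348.
Step 5: alpha = 0.05. reject H0.

n_eff = 12, pos = 11, neg = 1, p = 0.006348, reject H0.


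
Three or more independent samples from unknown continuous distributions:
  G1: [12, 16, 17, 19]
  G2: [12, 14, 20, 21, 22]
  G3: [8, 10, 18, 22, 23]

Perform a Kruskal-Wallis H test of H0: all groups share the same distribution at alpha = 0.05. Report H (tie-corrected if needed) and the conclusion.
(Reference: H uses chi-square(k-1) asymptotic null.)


Step 1: Combine all N = 14 observations and assign midranks.
sorted (value, group, rank): (8,G3,1), (10,G3,2), (12,G1,3.5), (12,G2,3.5), (14,G2,5), (16,G1,6), (17,G1,7), (18,G3,8), (19,G1,9), (20,G2,10), (21,G2,11), (22,G2,12.5), (22,G3,12.5), (23,G3,14)
Step 2: Sum ranks within each group.
R_1 = 25.5 (n_1 = 4)
R_2 = 42 (n_2 = 5)
R_3 = 37.5 (n_3 = 5)
Step 3: H = 12/(N(N+1)) * sum(R_i^2/n_i) - 3(N+1)
     = 12/(14*15) * (25.5^2/4 + 42^2/5 + 37.5^2/5) - 3*15
     = 0.057143 * 796.612 - 45
     = 0.520714.
Step 4: Ties present; correction factor C = 1 - 12/(14^3 - 14) = 0.995604. Corrected H = 0.520714 / 0.995604 = 0.523013.
Step 5: Under H0, H ~ chi^2(2); p-value = 0.769891.
Step 6: alpha = 0.05. fail to reject H0.

H = 0.5230, df = 2, p = 0.769891, fail to reject H0.


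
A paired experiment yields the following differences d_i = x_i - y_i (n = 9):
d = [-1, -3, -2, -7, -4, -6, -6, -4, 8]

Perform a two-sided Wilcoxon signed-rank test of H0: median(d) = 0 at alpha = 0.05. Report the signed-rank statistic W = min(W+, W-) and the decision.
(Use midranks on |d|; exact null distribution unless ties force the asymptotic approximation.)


Step 1: Drop any zero differences (none here) and take |d_i|.
|d| = [1, 3, 2, 7, 4, 6, 6, 4, 8]
Step 2: Midrank |d_i| (ties get averaged ranks).
ranks: |1|->1, |3|->3, |2|->2, |7|->8, |4|->4.5, |6|->6.5, |6|->6.5, |4|->4.5, |8|->9
Step 3: Attach original signs; sum ranks with positive sign and with negative sign.
W+ = 9 = 9
W- = 1 + 3 + 2 + 8 + 4.5 + 6.5 + 6.5 + 4.5 = 36
(Check: W+ + W- = 45 should equal n(n+1)/2 = 45.)
Step 4: Test statistic W = min(W+, W-) = 9.
Step 5: Ties in |d|, so use the tie-corrected normal approximation.
        E[W] = n(n+1)/4 = 9*10/4 = 22.5.
        Tie groups: |d|=4 (t=2), |d|=6 (t=2); sum(t^3 - t) = 12.
        Var[W] = n(n+1)(2n+1)/24 - sum(t^3-t)/48 = 1710/24 - 12/48 = 71.
        z = (W - E[W]) / sqrt(Var[W]) = (9 - 22.5) / 8.4261 = -1.6022.
        Two-sided p = 2*Phi(z) = 0.109121.
Step 6: alpha = 0.05. fail to reject H0.

W+ = 9, W- = 36, W = min = 9, p = 0.109121, fail to reject H0.


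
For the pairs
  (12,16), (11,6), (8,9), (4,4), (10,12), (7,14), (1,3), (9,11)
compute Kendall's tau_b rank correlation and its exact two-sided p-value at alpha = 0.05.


Step 1: Enumerate the 28 unordered pairs (i,j) with i<j and classify each by sign(x_j-x_i) * sign(y_j-y_i).
  (1,2):dx=-1,dy=-10->C; (1,3):dx=-4,dy=-7->C; (1,4):dx=-8,dy=-12->C; (1,5):dx=-2,dy=-4->C
  (1,6):dx=-5,dy=-2->C; (1,7):dx=-11,dy=-13->C; (1,8):dx=-3,dy=-5->C; (2,3):dx=-3,dy=+3->D
  (2,4):dx=-7,dy=-2->C; (2,5):dx=-1,dy=+6->D; (2,6):dx=-4,dy=+8->D; (2,7):dx=-10,dy=-3->C
  (2,8):dx=-2,dy=+5->D; (3,4):dx=-4,dy=-5->C; (3,5):dx=+2,dy=+3->C; (3,6):dx=-1,dy=+5->D
  (3,7):dx=-7,dy=-6->C; (3,8):dx=+1,dy=+2->C; (4,5):dx=+6,dy=+8->C; (4,6):dx=+3,dy=+10->C
  (4,7):dx=-3,dy=-1->C; (4,8):dx=+5,dy=+7->C; (5,6):dx=-3,dy=+2->D; (5,7):dx=-9,dy=-9->C
  (5,8):dx=-1,dy=-1->C; (6,7):dx=-6,dy=-11->C; (6,8):dx=+2,dy=-3->D; (7,8):dx=+8,dy=+8->C
Step 2: C = 21, D = 7, total pairs = 28.
Step 3: tau = (C - D)/(n(n-1)/2) = (21 - 7)/28 = 0.500000.
Step 4: Exact two-sided p-value (enumerate n! = 40320 permutations of y under H0): p = 0.108681.
Step 5: alpha = 0.05. fail to reject H0.

tau_b = 0.5000 (C=21, D=7), p = 0.108681, fail to reject H0.


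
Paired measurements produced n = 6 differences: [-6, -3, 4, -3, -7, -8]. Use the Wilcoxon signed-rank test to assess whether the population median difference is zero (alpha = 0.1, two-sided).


Step 1: Drop any zero differences (none here) and take |d_i|.
|d| = [6, 3, 4, 3, 7, 8]
Step 2: Midrank |d_i| (ties get averaged ranks).
ranks: |6|->4, |3|->1.5, |4|->3, |3|->1.5, |7|->5, |8|->6
Step 3: Attach original signs; sum ranks with positive sign and with negative sign.
W+ = 3 = 3
W- = 4 + 1.5 + 1.5 + 5 + 6 = 18
(Check: W+ + W- = 21 should equal n(n+1)/2 = 21.)
Step 4: Test statistic W = min(W+, W-) = 3.
Step 5: Ties in |d|, so use the tie-corrected normal approximation.
        E[W] = n(n+1)/4 = 6*7/4 = 10.5.
        Tie groups: |d|=3 (t=2); sum(t^3 - t) = 6.
        Var[W] = n(n+1)(2n+1)/24 - sum(t^3-t)/48 = 546/24 - 6/48 = 22.625.
        z = (W - E[W]) / sqrt(Var[W]) = (3 - 10.5) / 4.7566 = -1.5768.
        Two-sided p = 2*Phi(z) = 0.114850.
Step 6: alpha = 0.1. fail to reject H0.

W+ = 3, W- = 18, W = min = 3, p = 0.114850, fail to reject H0.


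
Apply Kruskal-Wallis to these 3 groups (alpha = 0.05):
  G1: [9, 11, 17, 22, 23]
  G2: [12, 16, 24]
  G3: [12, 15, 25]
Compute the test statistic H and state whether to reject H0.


Step 1: Combine all N = 11 observations and assign midranks.
sorted (value, group, rank): (9,G1,1), (11,G1,2), (12,G2,3.5), (12,G3,3.5), (15,G3,5), (16,G2,6), (17,G1,7), (22,G1,8), (23,G1,9), (24,G2,10), (25,G3,11)
Step 2: Sum ranks within each group.
R_1 = 27 (n_1 = 5)
R_2 = 19.5 (n_2 = 3)
R_3 = 19.5 (n_3 = 3)
Step 3: H = 12/(N(N+1)) * sum(R_i^2/n_i) - 3(N+1)
     = 12/(11*12) * (27^2/5 + 19.5^2/3 + 19.5^2/3) - 3*12
     = 0.090909 * 399.3 - 36
     = 0.300000.
Step 4: Ties present; correction factor C = 1 - 6/(11^3 - 11) = 0.995455. Corrected H = 0.300000 / 0.995455 = 0.301370.
Step 5: Under H0, H ~ chi^2(2); p-value = 0.860119.
Step 6: alpha = 0.05. fail to reject H0.

H = 0.3014, df = 2, p = 0.860119, fail to reject H0.


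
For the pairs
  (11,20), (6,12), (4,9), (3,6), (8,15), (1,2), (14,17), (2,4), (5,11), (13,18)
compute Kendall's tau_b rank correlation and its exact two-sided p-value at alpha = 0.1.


Step 1: Enumerate the 45 unordered pairs (i,j) with i<j and classify each by sign(x_j-x_i) * sign(y_j-y_i).
  (1,2):dx=-5,dy=-8->C; (1,3):dx=-7,dy=-11->C; (1,4):dx=-8,dy=-14->C; (1,5):dx=-3,dy=-5->C
  (1,6):dx=-10,dy=-18->C; (1,7):dx=+3,dy=-3->D; (1,8):dx=-9,dy=-16->C; (1,9):dx=-6,dy=-9->C
  (1,10):dx=+2,dy=-2->D; (2,3):dx=-2,dy=-3->C; (2,4):dx=-3,dy=-6->C; (2,5):dx=+2,dy=+3->C
  (2,6):dx=-5,dy=-10->C; (2,7):dx=+8,dy=+5->C; (2,8):dx=-4,dy=-8->C; (2,9):dx=-1,dy=-1->C
  (2,10):dx=+7,dy=+6->C; (3,4):dx=-1,dy=-3->C; (3,5):dx=+4,dy=+6->C; (3,6):dx=-3,dy=-7->C
  (3,7):dx=+10,dy=+8->C; (3,8):dx=-2,dy=-5->C; (3,9):dx=+1,dy=+2->C; (3,10):dx=+9,dy=+9->C
  (4,5):dx=+5,dy=+9->C; (4,6):dx=-2,dy=-4->C; (4,7):dx=+11,dy=+11->C; (4,8):dx=-1,dy=-2->C
  (4,9):dx=+2,dy=+5->C; (4,10):dx=+10,dy=+12->C; (5,6):dx=-7,dy=-13->C; (5,7):dx=+6,dy=+2->C
  (5,8):dx=-6,dy=-11->C; (5,9):dx=-3,dy=-4->C; (5,10):dx=+5,dy=+3->C; (6,7):dx=+13,dy=+15->C
  (6,8):dx=+1,dy=+2->C; (6,9):dx=+4,dy=+9->C; (6,10):dx=+12,dy=+16->C; (7,8):dx=-12,dy=-13->C
  (7,9):dx=-9,dy=-6->C; (7,10):dx=-1,dy=+1->D; (8,9):dx=+3,dy=+7->C; (8,10):dx=+11,dy=+14->C
  (9,10):dx=+8,dy=+7->C
Step 2: C = 42, D = 3, total pairs = 45.
Step 3: tau = (C - D)/(n(n-1)/2) = (42 - 3)/45 = 0.866667.
Step 4: Exact two-sided p-value (enumerate n! = 3628800 permutations of y under H0): p = 0.000115.
Step 5: alpha = 0.1. reject H0.

tau_b = 0.8667 (C=42, D=3), p = 0.000115, reject H0.


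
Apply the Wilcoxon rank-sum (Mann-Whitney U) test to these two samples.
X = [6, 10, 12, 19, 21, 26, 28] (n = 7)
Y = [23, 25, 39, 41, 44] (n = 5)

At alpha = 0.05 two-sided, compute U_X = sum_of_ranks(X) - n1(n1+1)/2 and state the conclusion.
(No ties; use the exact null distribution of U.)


Step 1: Combine and sort all 12 observations; assign midranks.
sorted (value, group): (6,X), (10,X), (12,X), (19,X), (21,X), (23,Y), (25,Y), (26,X), (28,X), (39,Y), (41,Y), (44,Y)
ranks: 6->1, 10->2, 12->3, 19->4, 21->5, 23->6, 25->7, 26->8, 28->9, 39->10, 41->11, 44->12
Step 2: Rank sum for X: R1 = 1 + 2 + 3 + 4 + 5 + 8 + 9 = 32.
Step 3: U_X = R1 - n1(n1+1)/2 = 32 - 7*8/2 = 32 - 28 = 4.
       U_Y = n1*n2 - U_X = 35 - 4 = 31.
Step 4: No ties, so the exact null distribution of U (based on enumerating the C(12,7) = 792 equally likely rank assignments) gives the two-sided p-value.
Step 5: p-value = 0.030303; compare to alpha = 0.05. reject H0.

U_X = 4, p = 0.030303, reject H0 at alpha = 0.05.


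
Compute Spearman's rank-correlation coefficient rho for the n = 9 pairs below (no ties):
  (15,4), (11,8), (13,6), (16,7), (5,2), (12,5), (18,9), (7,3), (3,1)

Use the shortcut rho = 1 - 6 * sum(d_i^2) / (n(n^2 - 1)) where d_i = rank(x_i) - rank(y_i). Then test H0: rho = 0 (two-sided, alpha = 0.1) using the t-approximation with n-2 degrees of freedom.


Step 1: Rank x and y separately (midranks; no ties here).
rank(x): 15->7, 11->4, 13->6, 16->8, 5->2, 12->5, 18->9, 7->3, 3->1
rank(y): 4->4, 8->8, 6->6, 7->7, 2->2, 5->5, 9->9, 3->3, 1->1
Step 2: d_i = R_x(i) - R_y(i); compute d_i^2.
  (7-4)^2=9, (4-8)^2=16, (6-6)^2=0, (8-7)^2=1, (2-2)^2=0, (5-5)^2=0, (9-9)^2=0, (3-3)^2=0, (1-1)^2=0
sum(d^2) = 26.
Step 3: rho = 1 - 6*26 / (9*(9^2 - 1)) = 1 - 156/720 = 0.783333.
Step 4: Under H0, t = rho * sqrt((n-2)/(1-rho^2)) = 3.3341 ~ t(7).
Step 5: Two-sided p-value from the t-distribution with 7 df = 0.012520.
Step 6: alpha = 0.1. reject H0.

rho = 0.7833, p = 0.012520, reject H0 at alpha = 0.1.


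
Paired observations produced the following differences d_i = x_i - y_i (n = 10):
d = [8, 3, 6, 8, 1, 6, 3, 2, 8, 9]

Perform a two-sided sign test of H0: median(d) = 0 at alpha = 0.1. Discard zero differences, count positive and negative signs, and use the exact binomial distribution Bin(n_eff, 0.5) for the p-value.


Step 1: Discard zero differences. Original n = 10; n_eff = number of nonzero differences = 10.
Nonzero differences (with sign): +8, +3, +6, +8, +1, +6, +3, +2, +8, +9
Step 2: Count signs: positive = 10, negative = 0.
Step 3: Under H0: P(positive) = 0.5, so the number of positives S ~ Bin(10, 0.5).
Step 4: Two-sided exact p-value = sum of Bin(10,0.5) probabilities at or below the observed probability = 0.001953.
Step 5: alpha = 0.1. reject H0.

n_eff = 10, pos = 10, neg = 0, p = 0.001953, reject H0.


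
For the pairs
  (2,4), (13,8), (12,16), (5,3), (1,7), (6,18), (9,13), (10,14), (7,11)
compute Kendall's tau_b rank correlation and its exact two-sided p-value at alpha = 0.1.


Step 1: Enumerate the 36 unordered pairs (i,j) with i<j and classify each by sign(x_j-x_i) * sign(y_j-y_i).
  (1,2):dx=+11,dy=+4->C; (1,3):dx=+10,dy=+12->C; (1,4):dx=+3,dy=-1->D; (1,5):dx=-1,dy=+3->D
  (1,6):dx=+4,dy=+14->C; (1,7):dx=+7,dy=+9->C; (1,8):dx=+8,dy=+10->C; (1,9):dx=+5,dy=+7->C
  (2,3):dx=-1,dy=+8->D; (2,4):dx=-8,dy=-5->C; (2,5):dx=-12,dy=-1->C; (2,6):dx=-7,dy=+10->D
  (2,7):dx=-4,dy=+5->D; (2,8):dx=-3,dy=+6->D; (2,9):dx=-6,dy=+3->D; (3,4):dx=-7,dy=-13->C
  (3,5):dx=-11,dy=-9->C; (3,6):dx=-6,dy=+2->D; (3,7):dx=-3,dy=-3->C; (3,8):dx=-2,dy=-2->C
  (3,9):dx=-5,dy=-5->C; (4,5):dx=-4,dy=+4->D; (4,6):dx=+1,dy=+15->C; (4,7):dx=+4,dy=+10->C
  (4,8):dx=+5,dy=+11->C; (4,9):dx=+2,dy=+8->C; (5,6):dx=+5,dy=+11->C; (5,7):dx=+8,dy=+6->C
  (5,8):dx=+9,dy=+7->C; (5,9):dx=+6,dy=+4->C; (6,7):dx=+3,dy=-5->D; (6,8):dx=+4,dy=-4->D
  (6,9):dx=+1,dy=-7->D; (7,8):dx=+1,dy=+1->C; (7,9):dx=-2,dy=-2->C; (8,9):dx=-3,dy=-3->C
Step 2: C = 24, D = 12, total pairs = 36.
Step 3: tau = (C - D)/(n(n-1)/2) = (24 - 12)/36 = 0.333333.
Step 4: Exact two-sided p-value (enumerate n! = 362880 permutations of y under H0): p = 0.259518.
Step 5: alpha = 0.1. fail to reject H0.

tau_b = 0.3333 (C=24, D=12), p = 0.259518, fail to reject H0.


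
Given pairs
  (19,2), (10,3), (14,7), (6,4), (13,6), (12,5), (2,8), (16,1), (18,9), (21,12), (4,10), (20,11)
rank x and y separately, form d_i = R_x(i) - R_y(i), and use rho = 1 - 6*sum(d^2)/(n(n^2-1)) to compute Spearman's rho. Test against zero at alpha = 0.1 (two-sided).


Step 1: Rank x and y separately (midranks; no ties here).
rank(x): 19->10, 10->4, 14->7, 6->3, 13->6, 12->5, 2->1, 16->8, 18->9, 21->12, 4->2, 20->11
rank(y): 2->2, 3->3, 7->7, 4->4, 6->6, 5->5, 8->8, 1->1, 9->9, 12->12, 10->10, 11->11
Step 2: d_i = R_x(i) - R_y(i); compute d_i^2.
  (10-2)^2=64, (4-3)^2=1, (7-7)^2=0, (3-4)^2=1, (6-6)^2=0, (5-5)^2=0, (1-8)^2=49, (8-1)^2=49, (9-9)^2=0, (12-12)^2=0, (2-10)^2=64, (11-11)^2=0
sum(d^2) = 228.
Step 3: rho = 1 - 6*228 / (12*(12^2 - 1)) = 1 - 1368/1716 = 0.202797.
Step 4: Under H0, t = rho * sqrt((n-2)/(1-rho^2)) = 0.6549 ~ t(10).
Step 5: Two-sided p-value from the t-distribution with 10 df = 0.527302.
Step 6: alpha = 0.1. fail to reject H0.

rho = 0.2028, p = 0.527302, fail to reject H0 at alpha = 0.1.


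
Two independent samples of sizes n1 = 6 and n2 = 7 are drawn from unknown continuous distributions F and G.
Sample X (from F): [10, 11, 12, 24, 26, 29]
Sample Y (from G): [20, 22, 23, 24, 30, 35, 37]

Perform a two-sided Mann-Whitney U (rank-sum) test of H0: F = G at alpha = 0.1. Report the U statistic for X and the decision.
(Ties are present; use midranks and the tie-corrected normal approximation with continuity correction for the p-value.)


Step 1: Combine and sort all 13 observations; assign midranks.
sorted (value, group): (10,X), (11,X), (12,X), (20,Y), (22,Y), (23,Y), (24,X), (24,Y), (26,X), (29,X), (30,Y), (35,Y), (37,Y)
ranks: 10->1, 11->2, 12->3, 20->4, 22->5, 23->6, 24->7.5, 24->7.5, 26->9, 29->10, 30->11, 35->12, 37->13
Step 2: Rank sum for X: R1 = 1 + 2 + 3 + 7.5 + 9 + 10 = 32.5.
Step 3: U_X = R1 - n1(n1+1)/2 = 32.5 - 6*7/2 = 32.5 - 21 = 11.5.
       U_Y = n1*n2 - U_X = 42 - 11.5 = 30.5.
Step 4: Ties are present, so use the tie-corrected normal approximation (with continuity correction) for the p-value.
Step 5: p-value = 0.197926; compare to alpha = 0.1. fail to reject H0.

U_X = 11.5, p = 0.197926, fail to reject H0 at alpha = 0.1.


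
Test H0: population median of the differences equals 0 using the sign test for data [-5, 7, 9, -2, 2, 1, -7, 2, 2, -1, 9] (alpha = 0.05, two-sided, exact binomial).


Step 1: Discard zero differences. Original n = 11; n_eff = number of nonzero differences = 11.
Nonzero differences (with sign): -5, +7, +9, -2, +2, +1, -7, +2, +2, -1, +9
Step 2: Count signs: positive = 7, negative = 4.
Step 3: Under H0: P(positive) = 0.5, so the number of positives S ~ Bin(11, 0.5).
Step 4: Two-sided exact p-value = sum of Bin(11,0.5) probabilities at or below the observed probability = 0.548828.
Step 5: alpha = 0.05. fail to reject H0.

n_eff = 11, pos = 7, neg = 4, p = 0.548828, fail to reject H0.


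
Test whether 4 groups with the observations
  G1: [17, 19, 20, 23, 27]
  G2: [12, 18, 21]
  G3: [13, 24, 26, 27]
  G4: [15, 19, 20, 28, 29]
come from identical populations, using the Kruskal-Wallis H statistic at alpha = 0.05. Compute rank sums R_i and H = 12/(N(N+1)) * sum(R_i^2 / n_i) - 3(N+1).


Step 1: Combine all N = 17 observations and assign midranks.
sorted (value, group, rank): (12,G2,1), (13,G3,2), (15,G4,3), (17,G1,4), (18,G2,5), (19,G1,6.5), (19,G4,6.5), (20,G1,8.5), (20,G4,8.5), (21,G2,10), (23,G1,11), (24,G3,12), (26,G3,13), (27,G1,14.5), (27,G3,14.5), (28,G4,16), (29,G4,17)
Step 2: Sum ranks within each group.
R_1 = 44.5 (n_1 = 5)
R_2 = 16 (n_2 = 3)
R_3 = 41.5 (n_3 = 4)
R_4 = 51 (n_4 = 5)
Step 3: H = 12/(N(N+1)) * sum(R_i^2/n_i) - 3(N+1)
     = 12/(17*18) * (44.5^2/5 + 16^2/3 + 41.5^2/4 + 51^2/5) - 3*18
     = 0.039216 * 1432.15 - 54
     = 2.162582.
Step 4: Ties present; correction factor C = 1 - 18/(17^3 - 17) = 0.996324. Corrected H = 2.162582 / 0.996324 = 2.170562.
Step 5: Under H0, H ~ chi^2(3); p-value = 0.537770.
Step 6: alpha = 0.05. fail to reject H0.

H = 2.1706, df = 3, p = 0.537770, fail to reject H0.


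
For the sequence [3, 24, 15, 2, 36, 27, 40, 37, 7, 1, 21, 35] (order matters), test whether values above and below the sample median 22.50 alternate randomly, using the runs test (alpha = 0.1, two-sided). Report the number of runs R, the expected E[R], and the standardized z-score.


Step 1: Compute median = 22.50; label A = above, B = below.
Labels in order: BABBAAAABBBA  (n_A = 6, n_B = 6)
Step 2: Count runs R = 6.
Step 3: Under H0 (random ordering), E[R] = 2*n_A*n_B/(n_A+n_B) + 1 = 2*6*6/12 + 1 = 7.0000.
        Var[R] = 2*n_A*n_B*(2*n_A*n_B - n_A - n_B) / ((n_A+n_B)^2 * (n_A+n_B-1)) = 4320/1584 = 2.7273.
        SD[R] = 1.6514.
Step 4: Continuity-corrected z = (R + 0.5 - E[R]) / SD[R] = (6 + 0.5 - 7.0000) / 1.6514 = -0.3028.
Step 5: Two-sided p-value via normal approximation = 2*(1 - Phi(|z|)) = 0.762069.
Step 6: alpha = 0.1. fail to reject H0.

R = 6, z = -0.3028, p = 0.762069, fail to reject H0.


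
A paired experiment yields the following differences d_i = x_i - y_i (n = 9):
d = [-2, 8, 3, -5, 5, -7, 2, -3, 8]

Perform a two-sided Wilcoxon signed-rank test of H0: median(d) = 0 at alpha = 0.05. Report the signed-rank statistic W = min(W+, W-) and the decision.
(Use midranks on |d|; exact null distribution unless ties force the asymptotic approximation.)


Step 1: Drop any zero differences (none here) and take |d_i|.
|d| = [2, 8, 3, 5, 5, 7, 2, 3, 8]
Step 2: Midrank |d_i| (ties get averaged ranks).
ranks: |2|->1.5, |8|->8.5, |3|->3.5, |5|->5.5, |5|->5.5, |7|->7, |2|->1.5, |3|->3.5, |8|->8.5
Step 3: Attach original signs; sum ranks with positive sign and with negative sign.
W+ = 8.5 + 3.5 + 5.5 + 1.5 + 8.5 = 27.5
W- = 1.5 + 5.5 + 7 + 3.5 = 17.5
(Check: W+ + W- = 45 should equal n(n+1)/2 = 45.)
Step 4: Test statistic W = min(W+, W-) = 17.5.
Step 5: Ties in |d|, so use the tie-corrected normal approximation.
        E[W] = n(n+1)/4 = 9*10/4 = 22.5.
        Tie groups: |d|=2 (t=2), |d|=3 (t=2), |d|=5 (t=2), |d|=8 (t=2); sum(t^3 - t) = 24.
        Var[W] = n(n+1)(2n+1)/24 - sum(t^3-t)/48 = 1710/24 - 24/48 = 70.75.
        z = (W - E[W]) / sqrt(Var[W]) = (17.5 - 22.5) / 8.4113 = -0.5944.
        Two-sided p = 2*Phi(z) = 0.552219.
Step 6: alpha = 0.05. fail to reject H0.

W+ = 27.5, W- = 17.5, W = min = 17.5, p = 0.552219, fail to reject H0.


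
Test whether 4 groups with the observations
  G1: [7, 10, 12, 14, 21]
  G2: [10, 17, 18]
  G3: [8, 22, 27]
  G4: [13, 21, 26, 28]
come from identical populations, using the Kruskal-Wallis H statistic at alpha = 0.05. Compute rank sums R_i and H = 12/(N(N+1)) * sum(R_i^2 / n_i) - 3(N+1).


Step 1: Combine all N = 15 observations and assign midranks.
sorted (value, group, rank): (7,G1,1), (8,G3,2), (10,G1,3.5), (10,G2,3.5), (12,G1,5), (13,G4,6), (14,G1,7), (17,G2,8), (18,G2,9), (21,G1,10.5), (21,G4,10.5), (22,G3,12), (26,G4,13), (27,G3,14), (28,G4,15)
Step 2: Sum ranks within each group.
R_1 = 27 (n_1 = 5)
R_2 = 20.5 (n_2 = 3)
R_3 = 28 (n_3 = 3)
R_4 = 44.5 (n_4 = 4)
Step 3: H = 12/(N(N+1)) * sum(R_i^2/n_i) - 3(N+1)
     = 12/(15*16) * (27^2/5 + 20.5^2/3 + 28^2/3 + 44.5^2/4) - 3*16
     = 0.050000 * 1042.28 - 48
     = 4.113958.
Step 4: Ties present; correction factor C = 1 - 12/(15^3 - 15) = 0.996429. Corrected H = 4.113958 / 0.996429 = 4.128704.
Step 5: Under H0, H ~ chi^2(3); p-value = 0.247898.
Step 6: alpha = 0.05. fail to reject H0.

H = 4.1287, df = 3, p = 0.247898, fail to reject H0.


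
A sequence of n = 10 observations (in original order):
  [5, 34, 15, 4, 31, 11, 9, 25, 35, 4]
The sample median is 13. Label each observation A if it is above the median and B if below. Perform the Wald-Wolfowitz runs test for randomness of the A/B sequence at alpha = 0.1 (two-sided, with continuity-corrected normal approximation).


Step 1: Compute median = 13; label A = above, B = below.
Labels in order: BAABABBAAB  (n_A = 5, n_B = 5)
Step 2: Count runs R = 7.
Step 3: Under H0 (random ordering), E[R] = 2*n_A*n_B/(n_A+n_B) + 1 = 2*5*5/10 + 1 = 6.0000.
        Var[R] = 2*n_A*n_B*(2*n_A*n_B - n_A - n_B) / ((n_A+n_B)^2 * (n_A+n_B-1)) = 2000/900 = 2.2222.
        SD[R] = 1.4907.
Step 4: Continuity-corrected z = (R - 0.5 - E[R]) / SD[R] = (7 - 0.5 - 6.0000) / 1.4907 = 0.3354.
Step 5: Two-sided p-value via normal approximation = 2*(1 - Phi(|z|)) = 0.737316.
Step 6: alpha = 0.1. fail to reject H0.

R = 7, z = 0.3354, p = 0.737316, fail to reject H0.


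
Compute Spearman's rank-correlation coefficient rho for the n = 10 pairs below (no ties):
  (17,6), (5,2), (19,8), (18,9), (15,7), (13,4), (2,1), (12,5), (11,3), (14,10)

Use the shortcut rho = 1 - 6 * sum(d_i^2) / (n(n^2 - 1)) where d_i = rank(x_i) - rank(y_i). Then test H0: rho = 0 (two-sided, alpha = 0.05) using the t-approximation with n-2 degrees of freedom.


Step 1: Rank x and y separately (midranks; no ties here).
rank(x): 17->8, 5->2, 19->10, 18->9, 15->7, 13->5, 2->1, 12->4, 11->3, 14->6
rank(y): 6->6, 2->2, 8->8, 9->9, 7->7, 4->4, 1->1, 5->5, 3->3, 10->10
Step 2: d_i = R_x(i) - R_y(i); compute d_i^2.
  (8-6)^2=4, (2-2)^2=0, (10-8)^2=4, (9-9)^2=0, (7-7)^2=0, (5-4)^2=1, (1-1)^2=0, (4-5)^2=1, (3-3)^2=0, (6-10)^2=16
sum(d^2) = 26.
Step 3: rho = 1 - 6*26 / (10*(10^2 - 1)) = 1 - 156/990 = 0.842424.
Step 4: Under H0, t = rho * sqrt((n-2)/(1-rho^2)) = 4.4222 ~ t(8).
Step 5: Two-sided p-value from the t-distribution with 8 df = 0.002220.
Step 6: alpha = 0.05. reject H0.

rho = 0.8424, p = 0.002220, reject H0 at alpha = 0.05.


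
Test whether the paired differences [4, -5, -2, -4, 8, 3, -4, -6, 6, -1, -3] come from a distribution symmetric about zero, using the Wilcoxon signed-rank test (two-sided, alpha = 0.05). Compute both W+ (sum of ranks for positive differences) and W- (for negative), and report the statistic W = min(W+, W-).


Step 1: Drop any zero differences (none here) and take |d_i|.
|d| = [4, 5, 2, 4, 8, 3, 4, 6, 6, 1, 3]
Step 2: Midrank |d_i| (ties get averaged ranks).
ranks: |4|->6, |5|->8, |2|->2, |4|->6, |8|->11, |3|->3.5, |4|->6, |6|->9.5, |6|->9.5, |1|->1, |3|->3.5
Step 3: Attach original signs; sum ranks with positive sign and with negative sign.
W+ = 6 + 11 + 3.5 + 9.5 = 30
W- = 8 + 2 + 6 + 6 + 9.5 + 1 + 3.5 = 36
(Check: W+ + W- = 66 should equal n(n+1)/2 = 66.)
Step 4: Test statistic W = min(W+, W-) = 30.
Step 5: Ties in |d|, so use the tie-corrected normal approximation.
        E[W] = n(n+1)/4 = 11*12/4 = 33.
        Tie groups: |d|=3 (t=2), |d|=4 (t=3), |d|=6 (t=2); sum(t^3 - t) = 36.
        Var[W] = n(n+1)(2n+1)/24 - sum(t^3-t)/48 = 3036/24 - 36/48 = 125.75.
        z = (W - E[W]) / sqrt(Var[W]) = (30 - 33) / 11.2138 = -0.2675.
        Two-sided p = 2*Phi(z) = 0.789064.
Step 6: alpha = 0.05. fail to reject H0.

W+ = 30, W- = 36, W = min = 30, p = 0.789064, fail to reject H0.


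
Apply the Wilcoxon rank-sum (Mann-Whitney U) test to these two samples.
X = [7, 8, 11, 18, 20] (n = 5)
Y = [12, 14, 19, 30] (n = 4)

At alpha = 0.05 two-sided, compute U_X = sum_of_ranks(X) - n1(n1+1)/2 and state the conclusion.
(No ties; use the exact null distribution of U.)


Step 1: Combine and sort all 9 observations; assign midranks.
sorted (value, group): (7,X), (8,X), (11,X), (12,Y), (14,Y), (18,X), (19,Y), (20,X), (30,Y)
ranks: 7->1, 8->2, 11->3, 12->4, 14->5, 18->6, 19->7, 20->8, 30->9
Step 2: Rank sum for X: R1 = 1 + 2 + 3 + 6 + 8 = 20.
Step 3: U_X = R1 - n1(n1+1)/2 = 20 - 5*6/2 = 20 - 15 = 5.
       U_Y = n1*n2 - U_X = 20 - 5 = 15.
Step 4: No ties, so the exact null distribution of U (based on enumerating the C(9,5) = 126 equally likely rank assignments) gives the two-sided p-value.
Step 5: p-value = 0.285714; compare to alpha = 0.05. fail to reject H0.

U_X = 5, p = 0.285714, fail to reject H0 at alpha = 0.05.


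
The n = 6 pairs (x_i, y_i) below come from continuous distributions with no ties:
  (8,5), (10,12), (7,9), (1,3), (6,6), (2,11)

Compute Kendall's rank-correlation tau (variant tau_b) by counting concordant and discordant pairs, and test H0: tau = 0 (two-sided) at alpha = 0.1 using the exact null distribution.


Step 1: Enumerate the 15 unordered pairs (i,j) with i<j and classify each by sign(x_j-x_i) * sign(y_j-y_i).
  (1,2):dx=+2,dy=+7->C; (1,3):dx=-1,dy=+4->D; (1,4):dx=-7,dy=-2->C; (1,5):dx=-2,dy=+1->D
  (1,6):dx=-6,dy=+6->D; (2,3):dx=-3,dy=-3->C; (2,4):dx=-9,dy=-9->C; (2,5):dx=-4,dy=-6->C
  (2,6):dx=-8,dy=-1->C; (3,4):dx=-6,dy=-6->C; (3,5):dx=-1,dy=-3->C; (3,6):dx=-5,dy=+2->D
  (4,5):dx=+5,dy=+3->C; (4,6):dx=+1,dy=+8->C; (5,6):dx=-4,dy=+5->D
Step 2: C = 10, D = 5, total pairs = 15.
Step 3: tau = (C - D)/(n(n-1)/2) = (10 - 5)/15 = 0.333333.
Step 4: Exact two-sided p-value (enumerate n! = 720 permutations of y under H0): p = 0.469444.
Step 5: alpha = 0.1. fail to reject H0.

tau_b = 0.3333 (C=10, D=5), p = 0.469444, fail to reject H0.


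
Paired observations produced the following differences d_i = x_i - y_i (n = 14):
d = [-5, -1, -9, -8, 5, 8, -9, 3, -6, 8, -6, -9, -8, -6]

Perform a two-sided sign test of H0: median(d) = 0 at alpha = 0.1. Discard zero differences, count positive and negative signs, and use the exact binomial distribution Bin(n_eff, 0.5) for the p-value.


Step 1: Discard zero differences. Original n = 14; n_eff = number of nonzero differences = 14.
Nonzero differences (with sign): -5, -1, -9, -8, +5, +8, -9, +3, -6, +8, -6, -9, -8, -6
Step 2: Count signs: positive = 4, negative = 10.
Step 3: Under H0: P(positive) = 0.5, so the number of positives S ~ Bin(14, 0.5).
Step 4: Two-sided exact p-value = sum of Bin(14,0.5) probabilities at or below the observed probability = 0.179565.
Step 5: alpha = 0.1. fail to reject H0.

n_eff = 14, pos = 4, neg = 10, p = 0.179565, fail to reject H0.
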